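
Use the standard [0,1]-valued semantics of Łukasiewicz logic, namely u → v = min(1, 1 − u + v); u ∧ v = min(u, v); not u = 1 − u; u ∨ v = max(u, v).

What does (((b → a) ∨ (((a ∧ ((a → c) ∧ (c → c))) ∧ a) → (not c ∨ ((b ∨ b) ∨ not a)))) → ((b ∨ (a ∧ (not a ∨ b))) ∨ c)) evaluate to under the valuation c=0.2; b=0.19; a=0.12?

0.20

(b → a): min(1, 1 − 0.19 + 0.12) = 0.93
(a → c): min(1, 1 − 0.12 + 0.2) = 1
(c → c): min(1, 1 − 0.2 + 0.2) = 1
((a → c) ∧ (c → c)) = min(1, 1) = 1
(a ∧ ((a → c) ∧ (c → c))) = min(0.12, 1) = 0.12
((a ∧ ((a → c) ∧ (c → c))) ∧ a) = min(0.12, 0.12) = 0.12
not c: Łukasiewicz ¬ gives 1 − 0.2 = 0.8
(b ∨ b) = max(0.19, 0.19) = 0.19
not a: Łukasiewicz ¬ gives 1 − 0.12 = 0.88
((b ∨ b) ∨ not a) = max(0.19, 0.88) = 0.88
(not c ∨ ((b ∨ b) ∨ not a)) = max(0.8, 0.88) = 0.88
(((a ∧ ((a → c) ∧ (c → c))) ∧ a) → (not c ∨ ((b ∨ b) ∨ not a))): min(1, 1 − 0.12 + 0.88) = 1
((b → a) ∨ (((a ∧ ((a → c) ∧ (c → c))) ∧ a) → (not c ∨ ((b ∨ b) ∨ not a)))) = max(0.93, 1) = 1
not a: Łukasiewicz ¬ gives 1 − 0.12 = 0.88
(not a ∨ b) = max(0.88, 0.19) = 0.88
(a ∧ (not a ∨ b)) = min(0.12, 0.88) = 0.12
(b ∨ (a ∧ (not a ∨ b))) = max(0.19, 0.12) = 0.19
((b ∨ (a ∧ (not a ∨ b))) ∨ c) = max(0.19, 0.2) = 0.2
(((b → a) ∨ (((a ∧ ((a → c) ∧ (c → c))) ∧ a) → (not c ∨ ((b ∨ b) ∨ not a)))) → ((b ∨ (a ∧ (not a ∨ b))) ∨ c)): min(1, 1 − 1 + 0.2) = 0.2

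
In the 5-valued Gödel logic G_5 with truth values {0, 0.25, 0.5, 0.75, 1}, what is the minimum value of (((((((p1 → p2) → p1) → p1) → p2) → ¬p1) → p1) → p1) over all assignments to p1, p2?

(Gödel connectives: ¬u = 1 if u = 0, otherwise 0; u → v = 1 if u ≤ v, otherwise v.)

The minimum is attained at p1 = 0.25, p2 = 0.25:
  (p1 → p2): 0.25 ≤ 0.25, so result = 1
  ((p1 → p2) → p1): 1 > 0.25, so result = 0.25
  (((p1 → p2) → p1) → p1): 0.25 ≤ 0.25, so result = 1
  ((((p1 → p2) → p1) → p1) → p2): 1 > 0.25, so result = 0.25
  ¬p1: Gödel ¬ of 0.25 = 0 (operand ≠ 0)
  (((((p1 → p2) → p1) → p1) → p2) → ¬p1): 0.25 > 0, so result = 0
  ((((((p1 → p2) → p1) → p1) → p2) → ¬p1) → p1): 0 ≤ 0.25, so result = 1
  (((((((p1 → p2) → p1) → p1) → p2) → ¬p1) → p1) → p1): 1 > 0.25, so result = 0.25
Checking all 25 assignments confirms none give a value below 0.25.

0.25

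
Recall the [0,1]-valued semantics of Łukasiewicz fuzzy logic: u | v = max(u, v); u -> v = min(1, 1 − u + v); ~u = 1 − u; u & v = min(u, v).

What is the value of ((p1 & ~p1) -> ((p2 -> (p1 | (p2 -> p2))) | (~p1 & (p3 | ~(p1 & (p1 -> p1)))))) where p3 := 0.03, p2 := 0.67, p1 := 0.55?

1.00

~p1: Łukasiewicz ¬ gives 1 − 0.55 = 0.45
(p1 & ~p1) = min(0.55, 0.45) = 0.45
(p2 -> p2): min(1, 1 − 0.67 + 0.67) = 1
(p1 | (p2 -> p2)) = max(0.55, 1) = 1
(p2 -> (p1 | (p2 -> p2))): min(1, 1 − 0.67 + 1) = 1
~p1: Łukasiewicz ¬ gives 1 − 0.55 = 0.45
(p1 -> p1): min(1, 1 − 0.55 + 0.55) = 1
(p1 & (p1 -> p1)) = min(0.55, 1) = 0.55
~(p1 & (p1 -> p1)): Łukasiewicz ¬ gives 1 − 0.55 = 0.45
(p3 | ~(p1 & (p1 -> p1))) = max(0.03, 0.45) = 0.45
(~p1 & (p3 | ~(p1 & (p1 -> p1)))) = min(0.45, 0.45) = 0.45
((p2 -> (p1 | (p2 -> p2))) | (~p1 & (p3 | ~(p1 & (p1 -> p1))))) = max(1, 0.45) = 1
((p1 & ~p1) -> ((p2 -> (p1 | (p2 -> p2))) | (~p1 & (p3 | ~(p1 & (p1 -> p1)))))): min(1, 1 − 0.45 + 1) = 1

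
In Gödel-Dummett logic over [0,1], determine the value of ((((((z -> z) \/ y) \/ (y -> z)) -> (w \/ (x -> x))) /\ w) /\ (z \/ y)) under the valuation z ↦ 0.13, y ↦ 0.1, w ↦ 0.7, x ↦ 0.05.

(z -> z): 0.13 ≤ 0.13, so result = 1
((z -> z) \/ y) = max(1, 0.1) = 1
(y -> z): 0.1 ≤ 0.13, so result = 1
(((z -> z) \/ y) \/ (y -> z)) = max(1, 1) = 1
(x -> x): 0.05 ≤ 0.05, so result = 1
(w \/ (x -> x)) = max(0.7, 1) = 1
((((z -> z) \/ y) \/ (y -> z)) -> (w \/ (x -> x))): 1 ≤ 1, so result = 1
(((((z -> z) \/ y) \/ (y -> z)) -> (w \/ (x -> x))) /\ w) = min(1, 0.7) = 0.7
(z \/ y) = max(0.13, 0.1) = 0.13
((((((z -> z) \/ y) \/ (y -> z)) -> (w \/ (x -> x))) /\ w) /\ (z \/ y)) = min(0.7, 0.13) = 0.13

0.13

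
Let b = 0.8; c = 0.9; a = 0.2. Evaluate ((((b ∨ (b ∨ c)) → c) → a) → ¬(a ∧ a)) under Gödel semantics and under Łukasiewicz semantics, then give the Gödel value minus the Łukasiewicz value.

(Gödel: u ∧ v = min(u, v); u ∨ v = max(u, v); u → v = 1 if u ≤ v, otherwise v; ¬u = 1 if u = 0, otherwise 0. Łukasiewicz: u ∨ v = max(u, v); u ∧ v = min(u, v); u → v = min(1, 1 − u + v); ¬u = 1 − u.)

-1.00

Gödel evaluation:
  (b ∨ c) = max(0.8, 0.9) = 0.9
  (b ∨ (b ∨ c)) = max(0.8, 0.9) = 0.9
  ((b ∨ (b ∨ c)) → c): 0.9 ≤ 0.9, so result = 1
  (((b ∨ (b ∨ c)) → c) → a): 1 > 0.2, so result = 0.2
  (a ∧ a) = min(0.2, 0.2) = 0.2
  ¬(a ∧ a): Gödel ¬ of 0.2 = 0 (operand ≠ 0)
  ((((b ∨ (b ∨ c)) → c) → a) → ¬(a ∧ a)): 0.2 > 0, so result = 0
  Gödel value = 0
Łukasiewicz evaluation:
  (b ∨ c) = max(0.8, 0.9) = 0.9
  (b ∨ (b ∨ c)) = max(0.8, 0.9) = 0.9
  ((b ∨ (b ∨ c)) → c): min(1, 1 − 0.9 + 0.9) = 1
  (((b ∨ (b ∨ c)) → c) → a): min(1, 1 − 1 + 0.2) = 0.2
  (a ∧ a) = min(0.2, 0.2) = 0.2
  ¬(a ∧ a): Łukasiewicz ¬ gives 1 − 0.2 = 0.8
  ((((b ∨ (b ∨ c)) → c) → a) → ¬(a ∧ a)): min(1, 1 − 0.2 + 0.8) = 1
  Łukasiewicz value = 1
Difference: 0 − 1 = -1.00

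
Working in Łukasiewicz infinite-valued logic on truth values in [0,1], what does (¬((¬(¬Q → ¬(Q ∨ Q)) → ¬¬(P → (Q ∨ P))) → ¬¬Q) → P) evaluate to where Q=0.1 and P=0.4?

¬Q: Łukasiewicz ¬ gives 1 − 0.1 = 0.9
(Q ∨ Q) = max(0.1, 0.1) = 0.1
¬(Q ∨ Q): Łukasiewicz ¬ gives 1 − 0.1 = 0.9
(¬Q → ¬(Q ∨ Q)): min(1, 1 − 0.9 + 0.9) = 1
¬(¬Q → ¬(Q ∨ Q)): Łukasiewicz ¬ gives 1 − 1 = 0
(Q ∨ P) = max(0.1, 0.4) = 0.4
(P → (Q ∨ P)): min(1, 1 − 0.4 + 0.4) = 1
¬(P → (Q ∨ P)): Łukasiewicz ¬ gives 1 − 1 = 0
¬¬(P → (Q ∨ P)): Łukasiewicz ¬ gives 1 − 0 = 1
(¬(¬Q → ¬(Q ∨ Q)) → ¬¬(P → (Q ∨ P))): min(1, 1 − 0 + 1) = 1
¬Q: Łukasiewicz ¬ gives 1 − 0.1 = 0.9
¬¬Q: Łukasiewicz ¬ gives 1 − 0.9 = 0.1
((¬(¬Q → ¬(Q ∨ Q)) → ¬¬(P → (Q ∨ P))) → ¬¬Q): min(1, 1 − 1 + 0.1) = 0.1
¬((¬(¬Q → ¬(Q ∨ Q)) → ¬¬(P → (Q ∨ P))) → ¬¬Q): Łukasiewicz ¬ gives 1 − 0.1 = 0.9
(¬((¬(¬Q → ¬(Q ∨ Q)) → ¬¬(P → (Q ∨ P))) → ¬¬Q) → P): min(1, 1 − 0.9 + 0.4) = 0.5

0.50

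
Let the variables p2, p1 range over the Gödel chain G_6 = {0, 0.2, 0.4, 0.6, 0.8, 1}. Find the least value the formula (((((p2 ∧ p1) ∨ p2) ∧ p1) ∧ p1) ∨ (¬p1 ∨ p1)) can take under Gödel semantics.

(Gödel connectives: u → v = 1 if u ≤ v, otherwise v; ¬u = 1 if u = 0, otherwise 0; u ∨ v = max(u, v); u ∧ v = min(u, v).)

0.20

The minimum is attained at p2 = 0, p1 = 0.2:
  (p2 ∧ p1) = min(0, 0.2) = 0
  ((p2 ∧ p1) ∨ p2) = max(0, 0) = 0
  (((p2 ∧ p1) ∨ p2) ∧ p1) = min(0, 0.2) = 0
  ((((p2 ∧ p1) ∨ p2) ∧ p1) ∧ p1) = min(0, 0.2) = 0
  ¬p1: Gödel ¬ of 0.2 = 0 (operand ≠ 0)
  (¬p1 ∨ p1) = max(0, 0.2) = 0.2
  (((((p2 ∧ p1) ∨ p2) ∧ p1) ∧ p1) ∨ (¬p1 ∨ p1)) = max(0, 0.2) = 0.2
Checking all 36 assignments confirms none give a value below 0.20.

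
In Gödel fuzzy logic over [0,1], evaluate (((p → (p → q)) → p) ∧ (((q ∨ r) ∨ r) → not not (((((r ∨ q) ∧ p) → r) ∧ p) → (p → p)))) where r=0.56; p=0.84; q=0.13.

1.00

(p → q): 0.84 > 0.13, so result = 0.13
(p → (p → q)): 0.84 > 0.13, so result = 0.13
((p → (p → q)) → p): 0.13 ≤ 0.84, so result = 1
(q ∨ r) = max(0.13, 0.56) = 0.56
((q ∨ r) ∨ r) = max(0.56, 0.56) = 0.56
(r ∨ q) = max(0.56, 0.13) = 0.56
((r ∨ q) ∧ p) = min(0.56, 0.84) = 0.56
(((r ∨ q) ∧ p) → r): 0.56 ≤ 0.56, so result = 1
((((r ∨ q) ∧ p) → r) ∧ p) = min(1, 0.84) = 0.84
(p → p): 0.84 ≤ 0.84, so result = 1
(((((r ∨ q) ∧ p) → r) ∧ p) → (p → p)): 0.84 ≤ 1, so result = 1
not (((((r ∨ q) ∧ p) → r) ∧ p) → (p → p)): Gödel ¬ of 1 = 0 (operand ≠ 0)
not not (((((r ∨ q) ∧ p) → r) ∧ p) → (p → p)): Gödel ¬ of 0 = 1 (operand is 0)
(((q ∨ r) ∨ r) → not not (((((r ∨ q) ∧ p) → r) ∧ p) → (p → p))): 0.56 ≤ 1, so result = 1
(((p → (p → q)) → p) ∧ (((q ∨ r) ∨ r) → not not (((((r ∨ q) ∧ p) → r) ∧ p) → (p → p)))) = min(1, 1) = 1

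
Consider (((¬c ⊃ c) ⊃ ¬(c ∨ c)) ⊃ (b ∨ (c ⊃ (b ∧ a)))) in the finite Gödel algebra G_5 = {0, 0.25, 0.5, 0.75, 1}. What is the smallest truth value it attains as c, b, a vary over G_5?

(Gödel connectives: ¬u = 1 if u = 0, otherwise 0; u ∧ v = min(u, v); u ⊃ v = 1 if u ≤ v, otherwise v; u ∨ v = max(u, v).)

1.00

Every assignment gives 1. For instance at c = 0, b = 0, a = 0:
  ¬c: Gödel ¬ of 0 = 1 (operand is 0)
  (¬c ⊃ c): 1 > 0, so result = 0
  (c ∨ c) = max(0, 0) = 0
  ¬(c ∨ c): Gödel ¬ of 0 = 1 (operand is 0)
  ((¬c ⊃ c) ⊃ ¬(c ∨ c)): 0 ≤ 1, so result = 1
  (b ∧ a) = min(0, 0) = 0
  (c ⊃ (b ∧ a)): 0 ≤ 0, so result = 1
  (b ∨ (c ⊃ (b ∧ a))) = max(0, 1) = 1
  (((¬c ⊃ c) ⊃ ¬(c ∨ c)) ⊃ (b ∨ (c ⊃ (b ∧ a)))): 1 ≤ 1, so result = 1
All 125 assignments give value 1 — the formula is a G_5-tautology.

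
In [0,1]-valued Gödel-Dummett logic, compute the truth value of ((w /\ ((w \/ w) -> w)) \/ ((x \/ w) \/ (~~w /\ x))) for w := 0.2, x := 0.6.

0.60

(w \/ w) = max(0.2, 0.2) = 0.2
((w \/ w) -> w): 0.2 ≤ 0.2, so result = 1
(w /\ ((w \/ w) -> w)) = min(0.2, 1) = 0.2
(x \/ w) = max(0.6, 0.2) = 0.6
~w: Gödel ¬ of 0.2 = 0 (operand ≠ 0)
~~w: Gödel ¬ of 0 = 1 (operand is 0)
(~~w /\ x) = min(1, 0.6) = 0.6
((x \/ w) \/ (~~w /\ x)) = max(0.6, 0.6) = 0.6
((w /\ ((w \/ w) -> w)) \/ ((x \/ w) \/ (~~w /\ x))) = max(0.2, 0.6) = 0.6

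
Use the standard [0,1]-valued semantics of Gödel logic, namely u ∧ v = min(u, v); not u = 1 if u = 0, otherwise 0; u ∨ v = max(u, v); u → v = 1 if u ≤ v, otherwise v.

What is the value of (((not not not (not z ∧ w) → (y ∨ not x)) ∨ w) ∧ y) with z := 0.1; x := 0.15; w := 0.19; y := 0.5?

0.50

not z: Gödel ¬ of 0.1 = 0 (operand ≠ 0)
(not z ∧ w) = min(0, 0.19) = 0
not (not z ∧ w): Gödel ¬ of 0 = 1 (operand is 0)
not not (not z ∧ w): Gödel ¬ of 1 = 0 (operand ≠ 0)
not not not (not z ∧ w): Gödel ¬ of 0 = 1 (operand is 0)
not x: Gödel ¬ of 0.15 = 0 (operand ≠ 0)
(y ∨ not x) = max(0.5, 0) = 0.5
(not not not (not z ∧ w) → (y ∨ not x)): 1 > 0.5, so result = 0.5
((not not not (not z ∧ w) → (y ∨ not x)) ∨ w) = max(0.5, 0.19) = 0.5
(((not not not (not z ∧ w) → (y ∨ not x)) ∨ w) ∧ y) = min(0.5, 0.5) = 0.5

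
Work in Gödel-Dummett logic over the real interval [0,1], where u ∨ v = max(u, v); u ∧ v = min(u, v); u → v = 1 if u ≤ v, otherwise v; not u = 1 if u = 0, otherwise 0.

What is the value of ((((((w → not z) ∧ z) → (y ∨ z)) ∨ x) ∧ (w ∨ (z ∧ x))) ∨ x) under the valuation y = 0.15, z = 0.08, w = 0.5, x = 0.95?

0.95

not z: Gödel ¬ of 0.08 = 0 (operand ≠ 0)
(w → not z): 0.5 > 0, so result = 0
((w → not z) ∧ z) = min(0, 0.08) = 0
(y ∨ z) = max(0.15, 0.08) = 0.15
(((w → not z) ∧ z) → (y ∨ z)): 0 ≤ 0.15, so result = 1
((((w → not z) ∧ z) → (y ∨ z)) ∨ x) = max(1, 0.95) = 1
(z ∧ x) = min(0.08, 0.95) = 0.08
(w ∨ (z ∧ x)) = max(0.5, 0.08) = 0.5
(((((w → not z) ∧ z) → (y ∨ z)) ∨ x) ∧ (w ∨ (z ∧ x))) = min(1, 0.5) = 0.5
((((((w → not z) ∧ z) → (y ∨ z)) ∨ x) ∧ (w ∨ (z ∧ x))) ∨ x) = max(0.5, 0.95) = 0.95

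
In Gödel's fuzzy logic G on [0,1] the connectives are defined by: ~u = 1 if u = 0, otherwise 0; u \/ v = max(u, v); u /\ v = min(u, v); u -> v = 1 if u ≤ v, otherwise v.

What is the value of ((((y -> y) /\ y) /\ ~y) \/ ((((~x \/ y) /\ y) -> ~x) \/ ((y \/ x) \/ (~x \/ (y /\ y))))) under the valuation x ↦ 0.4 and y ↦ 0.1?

(y -> y): 0.1 ≤ 0.1, so result = 1
((y -> y) /\ y) = min(1, 0.1) = 0.1
~y: Gödel ¬ of 0.1 = 0 (operand ≠ 0)
(((y -> y) /\ y) /\ ~y) = min(0.1, 0) = 0
~x: Gödel ¬ of 0.4 = 0 (operand ≠ 0)
(~x \/ y) = max(0, 0.1) = 0.1
((~x \/ y) /\ y) = min(0.1, 0.1) = 0.1
~x: Gödel ¬ of 0.4 = 0 (operand ≠ 0)
(((~x \/ y) /\ y) -> ~x): 0.1 > 0, so result = 0
(y \/ x) = max(0.1, 0.4) = 0.4
~x: Gödel ¬ of 0.4 = 0 (operand ≠ 0)
(y /\ y) = min(0.1, 0.1) = 0.1
(~x \/ (y /\ y)) = max(0, 0.1) = 0.1
((y \/ x) \/ (~x \/ (y /\ y))) = max(0.4, 0.1) = 0.4
((((~x \/ y) /\ y) -> ~x) \/ ((y \/ x) \/ (~x \/ (y /\ y)))) = max(0, 0.4) = 0.4
((((y -> y) /\ y) /\ ~y) \/ ((((~x \/ y) /\ y) -> ~x) \/ ((y \/ x) \/ (~x \/ (y /\ y))))) = max(0, 0.4) = 0.4

0.40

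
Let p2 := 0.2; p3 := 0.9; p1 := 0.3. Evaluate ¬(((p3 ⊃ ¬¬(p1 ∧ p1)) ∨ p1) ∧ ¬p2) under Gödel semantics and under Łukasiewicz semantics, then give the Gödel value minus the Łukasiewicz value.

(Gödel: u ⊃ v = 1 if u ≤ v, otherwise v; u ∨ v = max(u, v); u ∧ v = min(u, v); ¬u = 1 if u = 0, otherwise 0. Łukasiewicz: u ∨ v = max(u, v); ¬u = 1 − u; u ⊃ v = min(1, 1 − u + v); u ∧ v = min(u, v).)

0.40

Gödel evaluation:
  (p1 ∧ p1) = min(0.3, 0.3) = 0.3
  ¬(p1 ∧ p1): Gödel ¬ of 0.3 = 0 (operand ≠ 0)
  ¬¬(p1 ∧ p1): Gödel ¬ of 0 = 1 (operand is 0)
  (p3 ⊃ ¬¬(p1 ∧ p1)): 0.9 ≤ 1, so result = 1
  ((p3 ⊃ ¬¬(p1 ∧ p1)) ∨ p1) = max(1, 0.3) = 1
  ¬p2: Gödel ¬ of 0.2 = 0 (operand ≠ 0)
  (((p3 ⊃ ¬¬(p1 ∧ p1)) ∨ p1) ∧ ¬p2) = min(1, 0) = 0
  ¬(((p3 ⊃ ¬¬(p1 ∧ p1)) ∨ p1) ∧ ¬p2): Gödel ¬ of 0 = 1 (operand is 0)
  Gödel value = 1
Łukasiewicz evaluation:
  (p1 ∧ p1) = min(0.3, 0.3) = 0.3
  ¬(p1 ∧ p1): Łukasiewicz ¬ gives 1 − 0.3 = 0.7
  ¬¬(p1 ∧ p1): Łukasiewicz ¬ gives 1 − 0.7 = 0.3
  (p3 ⊃ ¬¬(p1 ∧ p1)): min(1, 1 − 0.9 + 0.3) = 0.4
  ((p3 ⊃ ¬¬(p1 ∧ p1)) ∨ p1) = max(0.4, 0.3) = 0.4
  ¬p2: Łukasiewicz ¬ gives 1 − 0.2 = 0.8
  (((p3 ⊃ ¬¬(p1 ∧ p1)) ∨ p1) ∧ ¬p2) = min(0.4, 0.8) = 0.4
  ¬(((p3 ⊃ ¬¬(p1 ∧ p1)) ∨ p1) ∧ ¬p2): Łukasiewicz ¬ gives 1 − 0.4 = 0.6
  Łukasiewicz value = 0.6
Difference: 1 − 0.6 = 0.40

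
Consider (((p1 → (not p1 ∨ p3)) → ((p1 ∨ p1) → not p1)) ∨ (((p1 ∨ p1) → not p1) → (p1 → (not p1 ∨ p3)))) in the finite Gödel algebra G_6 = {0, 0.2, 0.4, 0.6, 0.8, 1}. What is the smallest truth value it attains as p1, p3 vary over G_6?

Every assignment gives 1. For instance at p1 = 0, p3 = 0:
  not p1: Gödel ¬ of 0 = 1 (operand is 0)
  (not p1 ∨ p3) = max(1, 0) = 1
  (p1 → (not p1 ∨ p3)): 0 ≤ 1, so result = 1
  (p1 ∨ p1) = max(0, 0) = 0
  not p1: Gödel ¬ of 0 = 1 (operand is 0)
  ((p1 ∨ p1) → not p1): 0 ≤ 1, so result = 1
  ((p1 → (not p1 ∨ p3)) → ((p1 ∨ p1) → not p1)): 1 ≤ 1, so result = 1
  (p1 ∨ p1) = max(0, 0) = 0
  not p1: Gödel ¬ of 0 = 1 (operand is 0)
  ((p1 ∨ p1) → not p1): 0 ≤ 1, so result = 1
  not p1: Gödel ¬ of 0 = 1 (operand is 0)
  (not p1 ∨ p3) = max(1, 0) = 1
  (p1 → (not p1 ∨ p3)): 0 ≤ 1, so result = 1
  (((p1 ∨ p1) → not p1) → (p1 → (not p1 ∨ p3))): 1 ≤ 1, so result = 1
  (((p1 → (not p1 ∨ p3)) → ((p1 ∨ p1) → not p1)) ∨ (((p1 ∨ p1) → not p1) → (p1 → (not p1 ∨ p3)))) = max(1, 1) = 1
All 36 assignments give value 1 — the formula is a G_6-tautology.

1.00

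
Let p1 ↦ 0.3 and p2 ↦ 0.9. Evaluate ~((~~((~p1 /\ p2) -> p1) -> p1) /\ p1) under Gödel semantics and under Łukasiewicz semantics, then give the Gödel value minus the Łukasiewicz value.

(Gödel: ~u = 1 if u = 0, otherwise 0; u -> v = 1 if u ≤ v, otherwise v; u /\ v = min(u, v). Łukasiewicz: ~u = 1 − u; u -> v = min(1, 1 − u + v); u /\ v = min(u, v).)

Gödel evaluation:
  ~p1: Gödel ¬ of 0.3 = 0 (operand ≠ 0)
  (~p1 /\ p2) = min(0, 0.9) = 0
  ((~p1 /\ p2) -> p1): 0 ≤ 0.3, so result = 1
  ~((~p1 /\ p2) -> p1): Gödel ¬ of 1 = 0 (operand ≠ 0)
  ~~((~p1 /\ p2) -> p1): Gödel ¬ of 0 = 1 (operand is 0)
  (~~((~p1 /\ p2) -> p1) -> p1): 1 > 0.3, so result = 0.3
  ((~~((~p1 /\ p2) -> p1) -> p1) /\ p1) = min(0.3, 0.3) = 0.3
  ~((~~((~p1 /\ p2) -> p1) -> p1) /\ p1): Gödel ¬ of 0.3 = 0 (operand ≠ 0)
  Gödel value = 0
Łukasiewicz evaluation:
  ~p1: Łukasiewicz ¬ gives 1 − 0.3 = 0.7
  (~p1 /\ p2) = min(0.7, 0.9) = 0.7
  ((~p1 /\ p2) -> p1): min(1, 1 − 0.7 + 0.3) = 0.6
  ~((~p1 /\ p2) -> p1): Łukasiewicz ¬ gives 1 − 0.6 = 0.4
  ~~((~p1 /\ p2) -> p1): Łukasiewicz ¬ gives 1 − 0.4 = 0.6
  (~~((~p1 /\ p2) -> p1) -> p1): min(1, 1 − 0.6 + 0.3) = 0.7
  ((~~((~p1 /\ p2) -> p1) -> p1) /\ p1) = min(0.7, 0.3) = 0.3
  ~((~~((~p1 /\ p2) -> p1) -> p1) /\ p1): Łukasiewicz ¬ gives 1 − 0.3 = 0.7
  Łukasiewicz value = 0.7
Difference: 0 − 0.7 = -0.70

-0.70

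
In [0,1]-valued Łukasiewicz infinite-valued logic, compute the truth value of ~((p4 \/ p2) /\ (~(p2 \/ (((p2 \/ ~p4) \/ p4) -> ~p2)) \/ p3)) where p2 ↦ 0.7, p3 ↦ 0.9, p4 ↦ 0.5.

0.30

(p4 \/ p2) = max(0.5, 0.7) = 0.7
~p4: Łukasiewicz ¬ gives 1 − 0.5 = 0.5
(p2 \/ ~p4) = max(0.7, 0.5) = 0.7
((p2 \/ ~p4) \/ p4) = max(0.7, 0.5) = 0.7
~p2: Łukasiewicz ¬ gives 1 − 0.7 = 0.3
(((p2 \/ ~p4) \/ p4) -> ~p2): min(1, 1 − 0.7 + 0.3) = 0.6
(p2 \/ (((p2 \/ ~p4) \/ p4) -> ~p2)) = max(0.7, 0.6) = 0.7
~(p2 \/ (((p2 \/ ~p4) \/ p4) -> ~p2)): Łukasiewicz ¬ gives 1 − 0.7 = 0.3
(~(p2 \/ (((p2 \/ ~p4) \/ p4) -> ~p2)) \/ p3) = max(0.3, 0.9) = 0.9
((p4 \/ p2) /\ (~(p2 \/ (((p2 \/ ~p4) \/ p4) -> ~p2)) \/ p3)) = min(0.7, 0.9) = 0.7
~((p4 \/ p2) /\ (~(p2 \/ (((p2 \/ ~p4) \/ p4) -> ~p2)) \/ p3)): Łukasiewicz ¬ gives 1 − 0.7 = 0.3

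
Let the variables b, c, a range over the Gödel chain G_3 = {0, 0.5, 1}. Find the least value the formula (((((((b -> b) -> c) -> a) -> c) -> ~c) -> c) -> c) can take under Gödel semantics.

0.50

The minimum is attained at b = 0, c = 0.5, a = 0:
  (b -> b): 0 ≤ 0, so result = 1
  ((b -> b) -> c): 1 > 0.5, so result = 0.5
  (((b -> b) -> c) -> a): 0.5 > 0, so result = 0
  ((((b -> b) -> c) -> a) -> c): 0 ≤ 0.5, so result = 1
  ~c: Gödel ¬ of 0.5 = 0 (operand ≠ 0)
  (((((b -> b) -> c) -> a) -> c) -> ~c): 1 > 0, so result = 0
  ((((((b -> b) -> c) -> a) -> c) -> ~c) -> c): 0 ≤ 0.5, so result = 1
  (((((((b -> b) -> c) -> a) -> c) -> ~c) -> c) -> c): 1 > 0.5, so result = 0.5
Checking all 27 assignments confirms none give a value below 0.50.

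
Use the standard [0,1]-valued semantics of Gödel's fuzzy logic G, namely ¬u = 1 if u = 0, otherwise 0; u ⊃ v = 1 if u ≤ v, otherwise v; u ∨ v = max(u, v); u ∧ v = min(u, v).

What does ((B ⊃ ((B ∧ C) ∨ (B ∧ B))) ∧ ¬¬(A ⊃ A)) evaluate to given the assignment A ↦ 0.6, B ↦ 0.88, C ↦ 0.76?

1.00

(B ∧ C) = min(0.88, 0.76) = 0.76
(B ∧ B) = min(0.88, 0.88) = 0.88
((B ∧ C) ∨ (B ∧ B)) = max(0.76, 0.88) = 0.88
(B ⊃ ((B ∧ C) ∨ (B ∧ B))): 0.88 ≤ 0.88, so result = 1
(A ⊃ A): 0.6 ≤ 0.6, so result = 1
¬(A ⊃ A): Gödel ¬ of 1 = 0 (operand ≠ 0)
¬¬(A ⊃ A): Gödel ¬ of 0 = 1 (operand is 0)
((B ⊃ ((B ∧ C) ∨ (B ∧ B))) ∧ ¬¬(A ⊃ A)) = min(1, 1) = 1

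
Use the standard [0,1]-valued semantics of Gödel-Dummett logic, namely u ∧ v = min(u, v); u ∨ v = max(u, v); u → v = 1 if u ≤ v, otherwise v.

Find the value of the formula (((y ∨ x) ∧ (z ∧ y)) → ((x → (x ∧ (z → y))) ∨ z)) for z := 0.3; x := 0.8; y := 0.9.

1.00

(y ∨ x) = max(0.9, 0.8) = 0.9
(z ∧ y) = min(0.3, 0.9) = 0.3
((y ∨ x) ∧ (z ∧ y)) = min(0.9, 0.3) = 0.3
(z → y): 0.3 ≤ 0.9, so result = 1
(x ∧ (z → y)) = min(0.8, 1) = 0.8
(x → (x ∧ (z → y))): 0.8 ≤ 0.8, so result = 1
((x → (x ∧ (z → y))) ∨ z) = max(1, 0.3) = 1
(((y ∨ x) ∧ (z ∧ y)) → ((x → (x ∧ (z → y))) ∨ z)): 0.3 ≤ 1, so result = 1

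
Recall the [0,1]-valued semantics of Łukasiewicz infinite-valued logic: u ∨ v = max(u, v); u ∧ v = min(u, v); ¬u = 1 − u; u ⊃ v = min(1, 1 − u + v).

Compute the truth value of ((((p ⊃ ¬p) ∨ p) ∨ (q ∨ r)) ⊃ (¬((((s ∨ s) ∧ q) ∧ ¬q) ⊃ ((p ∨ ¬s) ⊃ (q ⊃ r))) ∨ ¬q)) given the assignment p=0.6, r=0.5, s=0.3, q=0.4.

¬p: Łukasiewicz ¬ gives 1 − 0.6 = 0.4
(p ⊃ ¬p): min(1, 1 − 0.6 + 0.4) = 0.8
((p ⊃ ¬p) ∨ p) = max(0.8, 0.6) = 0.8
(q ∨ r) = max(0.4, 0.5) = 0.5
(((p ⊃ ¬p) ∨ p) ∨ (q ∨ r)) = max(0.8, 0.5) = 0.8
(s ∨ s) = max(0.3, 0.3) = 0.3
((s ∨ s) ∧ q) = min(0.3, 0.4) = 0.3
¬q: Łukasiewicz ¬ gives 1 − 0.4 = 0.6
(((s ∨ s) ∧ q) ∧ ¬q) = min(0.3, 0.6) = 0.3
¬s: Łukasiewicz ¬ gives 1 − 0.3 = 0.7
(p ∨ ¬s) = max(0.6, 0.7) = 0.7
(q ⊃ r): min(1, 1 − 0.4 + 0.5) = 1
((p ∨ ¬s) ⊃ (q ⊃ r)): min(1, 1 − 0.7 + 1) = 1
((((s ∨ s) ∧ q) ∧ ¬q) ⊃ ((p ∨ ¬s) ⊃ (q ⊃ r))): min(1, 1 − 0.3 + 1) = 1
¬((((s ∨ s) ∧ q) ∧ ¬q) ⊃ ((p ∨ ¬s) ⊃ (q ⊃ r))): Łukasiewicz ¬ gives 1 − 1 = 0
¬q: Łukasiewicz ¬ gives 1 − 0.4 = 0.6
(¬((((s ∨ s) ∧ q) ∧ ¬q) ⊃ ((p ∨ ¬s) ⊃ (q ⊃ r))) ∨ ¬q) = max(0, 0.6) = 0.6
((((p ⊃ ¬p) ∨ p) ∨ (q ∨ r)) ⊃ (¬((((s ∨ s) ∧ q) ∧ ¬q) ⊃ ((p ∨ ¬s) ⊃ (q ⊃ r))) ∨ ¬q)): min(1, 1 − 0.8 + 0.6) = 0.8

0.80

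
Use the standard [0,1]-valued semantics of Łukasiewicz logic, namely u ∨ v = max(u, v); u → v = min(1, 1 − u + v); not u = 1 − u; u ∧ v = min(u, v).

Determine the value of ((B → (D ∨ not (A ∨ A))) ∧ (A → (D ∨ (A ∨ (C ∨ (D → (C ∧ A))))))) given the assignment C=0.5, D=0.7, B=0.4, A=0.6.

1.00

(A ∨ A) = max(0.6, 0.6) = 0.6
not (A ∨ A): Łukasiewicz ¬ gives 1 − 0.6 = 0.4
(D ∨ not (A ∨ A)) = max(0.7, 0.4) = 0.7
(B → (D ∨ not (A ∨ A))): min(1, 1 − 0.4 + 0.7) = 1
(C ∧ A) = min(0.5, 0.6) = 0.5
(D → (C ∧ A)): min(1, 1 − 0.7 + 0.5) = 0.8
(C ∨ (D → (C ∧ A))) = max(0.5, 0.8) = 0.8
(A ∨ (C ∨ (D → (C ∧ A)))) = max(0.6, 0.8) = 0.8
(D ∨ (A ∨ (C ∨ (D → (C ∧ A))))) = max(0.7, 0.8) = 0.8
(A → (D ∨ (A ∨ (C ∨ (D → (C ∧ A)))))): min(1, 1 − 0.6 + 0.8) = 1
((B → (D ∨ not (A ∨ A))) ∧ (A → (D ∨ (A ∨ (C ∨ (D → (C ∧ A))))))) = min(1, 1) = 1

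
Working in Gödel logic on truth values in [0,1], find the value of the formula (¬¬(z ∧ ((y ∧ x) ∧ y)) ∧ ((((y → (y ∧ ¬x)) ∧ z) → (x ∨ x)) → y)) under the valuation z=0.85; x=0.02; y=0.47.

0.47

(y ∧ x) = min(0.47, 0.02) = 0.02
((y ∧ x) ∧ y) = min(0.02, 0.47) = 0.02
(z ∧ ((y ∧ x) ∧ y)) = min(0.85, 0.02) = 0.02
¬(z ∧ ((y ∧ x) ∧ y)): Gödel ¬ of 0.02 = 0 (operand ≠ 0)
¬¬(z ∧ ((y ∧ x) ∧ y)): Gödel ¬ of 0 = 1 (operand is 0)
¬x: Gödel ¬ of 0.02 = 0 (operand ≠ 0)
(y ∧ ¬x) = min(0.47, 0) = 0
(y → (y ∧ ¬x)): 0.47 > 0, so result = 0
((y → (y ∧ ¬x)) ∧ z) = min(0, 0.85) = 0
(x ∨ x) = max(0.02, 0.02) = 0.02
(((y → (y ∧ ¬x)) ∧ z) → (x ∨ x)): 0 ≤ 0.02, so result = 1
((((y → (y ∧ ¬x)) ∧ z) → (x ∨ x)) → y): 1 > 0.47, so result = 0.47
(¬¬(z ∧ ((y ∧ x) ∧ y)) ∧ ((((y → (y ∧ ¬x)) ∧ z) → (x ∨ x)) → y)) = min(1, 0.47) = 0.47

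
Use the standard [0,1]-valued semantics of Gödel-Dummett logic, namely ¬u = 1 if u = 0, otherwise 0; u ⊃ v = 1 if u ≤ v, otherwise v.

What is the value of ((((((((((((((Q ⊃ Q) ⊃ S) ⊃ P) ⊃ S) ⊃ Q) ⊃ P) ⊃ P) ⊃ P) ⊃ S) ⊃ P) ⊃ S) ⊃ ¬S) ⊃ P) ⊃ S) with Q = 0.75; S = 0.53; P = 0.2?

(Q ⊃ Q): 0.75 ≤ 0.75, so result = 1
((Q ⊃ Q) ⊃ S): 1 > 0.53, so result = 0.53
(((Q ⊃ Q) ⊃ S) ⊃ P): 0.53 > 0.2, so result = 0.2
((((Q ⊃ Q) ⊃ S) ⊃ P) ⊃ S): 0.2 ≤ 0.53, so result = 1
(((((Q ⊃ Q) ⊃ S) ⊃ P) ⊃ S) ⊃ Q): 1 > 0.75, so result = 0.75
((((((Q ⊃ Q) ⊃ S) ⊃ P) ⊃ S) ⊃ Q) ⊃ P): 0.75 > 0.2, so result = 0.2
(((((((Q ⊃ Q) ⊃ S) ⊃ P) ⊃ S) ⊃ Q) ⊃ P) ⊃ P): 0.2 ≤ 0.2, so result = 1
((((((((Q ⊃ Q) ⊃ S) ⊃ P) ⊃ S) ⊃ Q) ⊃ P) ⊃ P) ⊃ P): 1 > 0.2, so result = 0.2
(((((((((Q ⊃ Q) ⊃ S) ⊃ P) ⊃ S) ⊃ Q) ⊃ P) ⊃ P) ⊃ P) ⊃ S): 0.2 ≤ 0.53, so result = 1
((((((((((Q ⊃ Q) ⊃ S) ⊃ P) ⊃ S) ⊃ Q) ⊃ P) ⊃ P) ⊃ P) ⊃ S) ⊃ P): 1 > 0.2, so result = 0.2
(((((((((((Q ⊃ Q) ⊃ S) ⊃ P) ⊃ S) ⊃ Q) ⊃ P) ⊃ P) ⊃ P) ⊃ S) ⊃ P) ⊃ S): 0.2 ≤ 0.53, so result = 1
¬S: Gödel ¬ of 0.53 = 0 (operand ≠ 0)
((((((((((((Q ⊃ Q) ⊃ S) ⊃ P) ⊃ S) ⊃ Q) ⊃ P) ⊃ P) ⊃ P) ⊃ S) ⊃ P) ⊃ S) ⊃ ¬S): 1 > 0, so result = 0
(((((((((((((Q ⊃ Q) ⊃ S) ⊃ P) ⊃ S) ⊃ Q) ⊃ P) ⊃ P) ⊃ P) ⊃ S) ⊃ P) ⊃ S) ⊃ ¬S) ⊃ P): 0 ≤ 0.2, so result = 1
((((((((((((((Q ⊃ Q) ⊃ S) ⊃ P) ⊃ S) ⊃ Q) ⊃ P) ⊃ P) ⊃ P) ⊃ S) ⊃ P) ⊃ S) ⊃ ¬S) ⊃ P) ⊃ S): 1 > 0.53, so result = 0.53

0.53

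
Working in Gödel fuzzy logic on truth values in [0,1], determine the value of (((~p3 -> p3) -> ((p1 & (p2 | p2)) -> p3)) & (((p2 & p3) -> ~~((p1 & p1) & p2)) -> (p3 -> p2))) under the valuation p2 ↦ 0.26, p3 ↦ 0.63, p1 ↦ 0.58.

~p3: Gödel ¬ of 0.63 = 0 (operand ≠ 0)
(~p3 -> p3): 0 ≤ 0.63, so result = 1
(p2 | p2) = max(0.26, 0.26) = 0.26
(p1 & (p2 | p2)) = min(0.58, 0.26) = 0.26
((p1 & (p2 | p2)) -> p3): 0.26 ≤ 0.63, so result = 1
((~p3 -> p3) -> ((p1 & (p2 | p2)) -> p3)): 1 ≤ 1, so result = 1
(p2 & p3) = min(0.26, 0.63) = 0.26
(p1 & p1) = min(0.58, 0.58) = 0.58
((p1 & p1) & p2) = min(0.58, 0.26) = 0.26
~((p1 & p1) & p2): Gödel ¬ of 0.26 = 0 (operand ≠ 0)
~~((p1 & p1) & p2): Gödel ¬ of 0 = 1 (operand is 0)
((p2 & p3) -> ~~((p1 & p1) & p2)): 0.26 ≤ 1, so result = 1
(p3 -> p2): 0.63 > 0.26, so result = 0.26
(((p2 & p3) -> ~~((p1 & p1) & p2)) -> (p3 -> p2)): 1 > 0.26, so result = 0.26
(((~p3 -> p3) -> ((p1 & (p2 | p2)) -> p3)) & (((p2 & p3) -> ~~((p1 & p1) & p2)) -> (p3 -> p2))) = min(1, 0.26) = 0.26

0.26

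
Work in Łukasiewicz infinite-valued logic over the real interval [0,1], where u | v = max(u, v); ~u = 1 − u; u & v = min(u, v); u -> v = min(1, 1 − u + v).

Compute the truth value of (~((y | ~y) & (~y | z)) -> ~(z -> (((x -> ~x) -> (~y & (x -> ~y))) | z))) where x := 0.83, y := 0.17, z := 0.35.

~y: Łukasiewicz ¬ gives 1 − 0.17 = 0.83
(y | ~y) = max(0.17, 0.83) = 0.83
~y: Łukasiewicz ¬ gives 1 − 0.17 = 0.83
(~y | z) = max(0.83, 0.35) = 0.83
((y | ~y) & (~y | z)) = min(0.83, 0.83) = 0.83
~((y | ~y) & (~y | z)): Łukasiewicz ¬ gives 1 − 0.83 = 0.17
~x: Łukasiewicz ¬ gives 1 − 0.83 = 0.17
(x -> ~x): min(1, 1 − 0.83 + 0.17) = 0.34
~y: Łukasiewicz ¬ gives 1 − 0.17 = 0.83
~y: Łukasiewicz ¬ gives 1 − 0.17 = 0.83
(x -> ~y): min(1, 1 − 0.83 + 0.83) = 1
(~y & (x -> ~y)) = min(0.83, 1) = 0.83
((x -> ~x) -> (~y & (x -> ~y))): min(1, 1 − 0.34 + 0.83) = 1
(((x -> ~x) -> (~y & (x -> ~y))) | z) = max(1, 0.35) = 1
(z -> (((x -> ~x) -> (~y & (x -> ~y))) | z)): min(1, 1 − 0.35 + 1) = 1
~(z -> (((x -> ~x) -> (~y & (x -> ~y))) | z)): Łukasiewicz ¬ gives 1 − 1 = 0
(~((y | ~y) & (~y | z)) -> ~(z -> (((x -> ~x) -> (~y & (x -> ~y))) | z))): min(1, 1 − 0.17 + 0) = 0.83

0.83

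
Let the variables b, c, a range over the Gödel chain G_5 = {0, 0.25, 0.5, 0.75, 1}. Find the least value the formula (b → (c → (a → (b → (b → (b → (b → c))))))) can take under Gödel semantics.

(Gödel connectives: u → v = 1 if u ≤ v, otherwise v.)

Every assignment gives 1. For instance at b = 0, c = 0, a = 0:
  (b → c): 0 ≤ 0, so result = 1
  (b → (b → c)): 0 ≤ 1, so result = 1
  (b → (b → (b → c))): 0 ≤ 1, so result = 1
  (b → (b → (b → (b → c)))): 0 ≤ 1, so result = 1
  (a → (b → (b → (b → (b → c))))): 0 ≤ 1, so result = 1
  (c → (a → (b → (b → (b → (b → c)))))): 0 ≤ 1, so result = 1
  (b → (c → (a → (b → (b → (b → (b → c))))))): 0 ≤ 1, so result = 1
All 125 assignments give value 1 — the formula is a G_5-tautology.

1.00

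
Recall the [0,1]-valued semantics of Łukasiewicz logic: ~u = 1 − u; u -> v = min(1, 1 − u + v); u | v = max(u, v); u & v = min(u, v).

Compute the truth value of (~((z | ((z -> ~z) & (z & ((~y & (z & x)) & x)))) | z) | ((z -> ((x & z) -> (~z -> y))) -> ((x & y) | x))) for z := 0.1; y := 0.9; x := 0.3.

~z: Łukasiewicz ¬ gives 1 − 0.1 = 0.9
(z -> ~z): min(1, 1 − 0.1 + 0.9) = 1
~y: Łukasiewicz ¬ gives 1 − 0.9 = 0.1
(z & x) = min(0.1, 0.3) = 0.1
(~y & (z & x)) = min(0.1, 0.1) = 0.1
((~y & (z & x)) & x) = min(0.1, 0.3) = 0.1
(z & ((~y & (z & x)) & x)) = min(0.1, 0.1) = 0.1
((z -> ~z) & (z & ((~y & (z & x)) & x))) = min(1, 0.1) = 0.1
(z | ((z -> ~z) & (z & ((~y & (z & x)) & x)))) = max(0.1, 0.1) = 0.1
((z | ((z -> ~z) & (z & ((~y & (z & x)) & x)))) | z) = max(0.1, 0.1) = 0.1
~((z | ((z -> ~z) & (z & ((~y & (z & x)) & x)))) | z): Łukasiewicz ¬ gives 1 − 0.1 = 0.9
(x & z) = min(0.3, 0.1) = 0.1
~z: Łukasiewicz ¬ gives 1 − 0.1 = 0.9
(~z -> y): min(1, 1 − 0.9 + 0.9) = 1
((x & z) -> (~z -> y)): min(1, 1 − 0.1 + 1) = 1
(z -> ((x & z) -> (~z -> y))): min(1, 1 − 0.1 + 1) = 1
(x & y) = min(0.3, 0.9) = 0.3
((x & y) | x) = max(0.3, 0.3) = 0.3
((z -> ((x & z) -> (~z -> y))) -> ((x & y) | x)): min(1, 1 − 1 + 0.3) = 0.3
(~((z | ((z -> ~z) & (z & ((~y & (z & x)) & x)))) | z) | ((z -> ((x & z) -> (~z -> y))) -> ((x & y) | x))) = max(0.9, 0.3) = 0.9

0.90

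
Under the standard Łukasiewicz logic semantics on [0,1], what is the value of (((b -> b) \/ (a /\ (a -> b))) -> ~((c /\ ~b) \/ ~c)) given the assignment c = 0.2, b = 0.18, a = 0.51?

(b -> b): min(1, 1 − 0.18 + 0.18) = 1
(a -> b): min(1, 1 − 0.51 + 0.18) = 0.67
(a /\ (a -> b)) = min(0.51, 0.67) = 0.51
((b -> b) \/ (a /\ (a -> b))) = max(1, 0.51) = 1
~b: Łukasiewicz ¬ gives 1 − 0.18 = 0.82
(c /\ ~b) = min(0.2, 0.82) = 0.2
~c: Łukasiewicz ¬ gives 1 − 0.2 = 0.8
((c /\ ~b) \/ ~c) = max(0.2, 0.8) = 0.8
~((c /\ ~b) \/ ~c): Łukasiewicz ¬ gives 1 − 0.8 = 0.2
(((b -> b) \/ (a /\ (a -> b))) -> ~((c /\ ~b) \/ ~c)): min(1, 1 − 1 + 0.2) = 0.2

0.20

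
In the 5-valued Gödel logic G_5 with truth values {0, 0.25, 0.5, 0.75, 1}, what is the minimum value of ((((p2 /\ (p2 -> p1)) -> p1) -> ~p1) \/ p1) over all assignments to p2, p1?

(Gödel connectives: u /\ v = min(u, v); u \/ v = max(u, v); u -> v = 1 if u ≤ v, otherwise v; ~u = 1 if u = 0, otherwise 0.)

The minimum is attained at p2 = 0, p1 = 0.25:
  (p2 -> p1): 0 ≤ 0.25, so result = 1
  (p2 /\ (p2 -> p1)) = min(0, 1) = 0
  ((p2 /\ (p2 -> p1)) -> p1): 0 ≤ 0.25, so result = 1
  ~p1: Gödel ¬ of 0.25 = 0 (operand ≠ 0)
  (((p2 /\ (p2 -> p1)) -> p1) -> ~p1): 1 > 0, so result = 0
  ((((p2 /\ (p2 -> p1)) -> p1) -> ~p1) \/ p1) = max(0, 0.25) = 0.25
Checking all 25 assignments confirms none give a value below 0.25.

0.25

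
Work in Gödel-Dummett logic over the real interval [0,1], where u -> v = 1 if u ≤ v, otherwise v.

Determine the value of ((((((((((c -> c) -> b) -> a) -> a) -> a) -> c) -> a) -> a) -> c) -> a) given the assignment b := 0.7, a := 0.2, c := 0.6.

(c -> c): 0.6 ≤ 0.6, so result = 1
((c -> c) -> b): 1 > 0.7, so result = 0.7
(((c -> c) -> b) -> a): 0.7 > 0.2, so result = 0.2
((((c -> c) -> b) -> a) -> a): 0.2 ≤ 0.2, so result = 1
(((((c -> c) -> b) -> a) -> a) -> a): 1 > 0.2, so result = 0.2
((((((c -> c) -> b) -> a) -> a) -> a) -> c): 0.2 ≤ 0.6, so result = 1
(((((((c -> c) -> b) -> a) -> a) -> a) -> c) -> a): 1 > 0.2, so result = 0.2
((((((((c -> c) -> b) -> a) -> a) -> a) -> c) -> a) -> a): 0.2 ≤ 0.2, so result = 1
(((((((((c -> c) -> b) -> a) -> a) -> a) -> c) -> a) -> a) -> c): 1 > 0.6, so result = 0.6
((((((((((c -> c) -> b) -> a) -> a) -> a) -> c) -> a) -> a) -> c) -> a): 0.6 > 0.2, so result = 0.2

0.20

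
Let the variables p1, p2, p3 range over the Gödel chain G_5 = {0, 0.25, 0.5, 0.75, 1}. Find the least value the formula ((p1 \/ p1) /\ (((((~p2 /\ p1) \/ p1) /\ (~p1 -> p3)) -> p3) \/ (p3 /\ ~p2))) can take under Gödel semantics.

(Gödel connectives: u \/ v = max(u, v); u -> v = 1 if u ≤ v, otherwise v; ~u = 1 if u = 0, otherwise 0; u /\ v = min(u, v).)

The minimum is attained at p1 = 0, p2 = 0, p3 = 0:
  (p1 \/ p1) = max(0, 0) = 0
  ~p2: Gödel ¬ of 0 = 1 (operand is 0)
  (~p2 /\ p1) = min(1, 0) = 0
  ((~p2 /\ p1) \/ p1) = max(0, 0) = 0
  ~p1: Gödel ¬ of 0 = 1 (operand is 0)
  (~p1 -> p3): 1 > 0, so result = 0
  (((~p2 /\ p1) \/ p1) /\ (~p1 -> p3)) = min(0, 0) = 0
  ((((~p2 /\ p1) \/ p1) /\ (~p1 -> p3)) -> p3): 0 ≤ 0, so result = 1
  ~p2: Gödel ¬ of 0 = 1 (operand is 0)
  (p3 /\ ~p2) = min(0, 1) = 0
  (((((~p2 /\ p1) \/ p1) /\ (~p1 -> p3)) -> p3) \/ (p3 /\ ~p2)) = max(1, 0) = 1
  ((p1 \/ p1) /\ (((((~p2 /\ p1) \/ p1) /\ (~p1 -> p3)) -> p3) \/ (p3 /\ ~p2))) = min(0, 1) = 0
Checking all 125 assignments confirms none give a value below 0.00.

0.00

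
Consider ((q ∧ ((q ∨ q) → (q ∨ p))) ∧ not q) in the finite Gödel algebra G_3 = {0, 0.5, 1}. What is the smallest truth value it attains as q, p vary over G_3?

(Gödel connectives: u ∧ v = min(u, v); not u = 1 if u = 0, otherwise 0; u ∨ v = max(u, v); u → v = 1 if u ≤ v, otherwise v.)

The minimum is attained at q = 0, p = 0:
  (q ∨ q) = max(0, 0) = 0
  (q ∨ p) = max(0, 0) = 0
  ((q ∨ q) → (q ∨ p)): 0 ≤ 0, so result = 1
  (q ∧ ((q ∨ q) → (q ∨ p))) = min(0, 1) = 0
  not q: Gödel ¬ of 0 = 1 (operand is 0)
  ((q ∧ ((q ∨ q) → (q ∨ p))) ∧ not q) = min(0, 1) = 0
Checking all 9 assignments confirms none give a value below 0.00.

0.00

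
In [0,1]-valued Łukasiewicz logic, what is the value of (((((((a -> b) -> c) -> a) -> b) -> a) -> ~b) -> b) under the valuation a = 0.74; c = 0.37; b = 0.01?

(a -> b): min(1, 1 − 0.74 + 0.01) = 0.27
((a -> b) -> c): min(1, 1 − 0.27 + 0.37) = 1
(((a -> b) -> c) -> a): min(1, 1 − 1 + 0.74) = 0.74
((((a -> b) -> c) -> a) -> b): min(1, 1 − 0.74 + 0.01) = 0.27
(((((a -> b) -> c) -> a) -> b) -> a): min(1, 1 − 0.27 + 0.74) = 1
~b: Łukasiewicz ¬ gives 1 − 0.01 = 0.99
((((((a -> b) -> c) -> a) -> b) -> a) -> ~b): min(1, 1 − 1 + 0.99) = 0.99
(((((((a -> b) -> c) -> a) -> b) -> a) -> ~b) -> b): min(1, 1 − 0.99 + 0.01) = 0.02

0.02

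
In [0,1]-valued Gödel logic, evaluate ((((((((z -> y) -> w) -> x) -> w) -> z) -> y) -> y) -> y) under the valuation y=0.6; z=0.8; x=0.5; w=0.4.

0.60

(z -> y): 0.8 > 0.6, so result = 0.6
((z -> y) -> w): 0.6 > 0.4, so result = 0.4
(((z -> y) -> w) -> x): 0.4 ≤ 0.5, so result = 1
((((z -> y) -> w) -> x) -> w): 1 > 0.4, so result = 0.4
(((((z -> y) -> w) -> x) -> w) -> z): 0.4 ≤ 0.8, so result = 1
((((((z -> y) -> w) -> x) -> w) -> z) -> y): 1 > 0.6, so result = 0.6
(((((((z -> y) -> w) -> x) -> w) -> z) -> y) -> y): 0.6 ≤ 0.6, so result = 1
((((((((z -> y) -> w) -> x) -> w) -> z) -> y) -> y) -> y): 1 > 0.6, so result = 0.6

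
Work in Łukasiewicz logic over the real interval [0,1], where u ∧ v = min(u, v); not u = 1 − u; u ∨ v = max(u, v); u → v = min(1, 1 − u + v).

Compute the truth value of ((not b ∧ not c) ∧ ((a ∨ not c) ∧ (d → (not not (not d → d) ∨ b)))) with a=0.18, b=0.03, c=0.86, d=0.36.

0.14

not b: Łukasiewicz ¬ gives 1 − 0.03 = 0.97
not c: Łukasiewicz ¬ gives 1 − 0.86 = 0.14
(not b ∧ not c) = min(0.97, 0.14) = 0.14
not c: Łukasiewicz ¬ gives 1 − 0.86 = 0.14
(a ∨ not c) = max(0.18, 0.14) = 0.18
not d: Łukasiewicz ¬ gives 1 − 0.36 = 0.64
(not d → d): min(1, 1 − 0.64 + 0.36) = 0.72
not (not d → d): Łukasiewicz ¬ gives 1 − 0.72 = 0.28
not not (not d → d): Łukasiewicz ¬ gives 1 − 0.28 = 0.72
(not not (not d → d) ∨ b) = max(0.72, 0.03) = 0.72
(d → (not not (not d → d) ∨ b)): min(1, 1 − 0.36 + 0.72) = 1
((a ∨ not c) ∧ (d → (not not (not d → d) ∨ b))) = min(0.18, 1) = 0.18
((not b ∧ not c) ∧ ((a ∨ not c) ∧ (d → (not not (not d → d) ∨ b)))) = min(0.14, 0.18) = 0.14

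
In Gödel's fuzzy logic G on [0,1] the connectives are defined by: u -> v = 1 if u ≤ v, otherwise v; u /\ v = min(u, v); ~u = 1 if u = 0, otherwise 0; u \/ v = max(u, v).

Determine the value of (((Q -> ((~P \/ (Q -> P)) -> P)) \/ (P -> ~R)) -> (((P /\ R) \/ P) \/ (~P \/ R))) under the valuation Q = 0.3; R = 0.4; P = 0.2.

~P: Gödel ¬ of 0.2 = 0 (operand ≠ 0)
(Q -> P): 0.3 > 0.2, so result = 0.2
(~P \/ (Q -> P)) = max(0, 0.2) = 0.2
((~P \/ (Q -> P)) -> P): 0.2 ≤ 0.2, so result = 1
(Q -> ((~P \/ (Q -> P)) -> P)): 0.3 ≤ 1, so result = 1
~R: Gödel ¬ of 0.4 = 0 (operand ≠ 0)
(P -> ~R): 0.2 > 0, so result = 0
((Q -> ((~P \/ (Q -> P)) -> P)) \/ (P -> ~R)) = max(1, 0) = 1
(P /\ R) = min(0.2, 0.4) = 0.2
((P /\ R) \/ P) = max(0.2, 0.2) = 0.2
~P: Gödel ¬ of 0.2 = 0 (operand ≠ 0)
(~P \/ R) = max(0, 0.4) = 0.4
(((P /\ R) \/ P) \/ (~P \/ R)) = max(0.2, 0.4) = 0.4
(((Q -> ((~P \/ (Q -> P)) -> P)) \/ (P -> ~R)) -> (((P /\ R) \/ P) \/ (~P \/ R))): 1 > 0.4, so result = 0.4

0.40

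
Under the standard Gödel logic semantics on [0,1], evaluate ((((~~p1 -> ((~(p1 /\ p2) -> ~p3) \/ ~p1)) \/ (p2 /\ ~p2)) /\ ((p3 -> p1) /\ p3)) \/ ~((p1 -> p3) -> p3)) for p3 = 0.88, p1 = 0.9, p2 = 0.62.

0.88

~p1: Gödel ¬ of 0.9 = 0 (operand ≠ 0)
~~p1: Gödel ¬ of 0 = 1 (operand is 0)
(p1 /\ p2) = min(0.9, 0.62) = 0.62
~(p1 /\ p2): Gödel ¬ of 0.62 = 0 (operand ≠ 0)
~p3: Gödel ¬ of 0.88 = 0 (operand ≠ 0)
(~(p1 /\ p2) -> ~p3): 0 ≤ 0, so result = 1
~p1: Gödel ¬ of 0.9 = 0 (operand ≠ 0)
((~(p1 /\ p2) -> ~p3) \/ ~p1) = max(1, 0) = 1
(~~p1 -> ((~(p1 /\ p2) -> ~p3) \/ ~p1)): 1 ≤ 1, so result = 1
~p2: Gödel ¬ of 0.62 = 0 (operand ≠ 0)
(p2 /\ ~p2) = min(0.62, 0) = 0
((~~p1 -> ((~(p1 /\ p2) -> ~p3) \/ ~p1)) \/ (p2 /\ ~p2)) = max(1, 0) = 1
(p3 -> p1): 0.88 ≤ 0.9, so result = 1
((p3 -> p1) /\ p3) = min(1, 0.88) = 0.88
(((~~p1 -> ((~(p1 /\ p2) -> ~p3) \/ ~p1)) \/ (p2 /\ ~p2)) /\ ((p3 -> p1) /\ p3)) = min(1, 0.88) = 0.88
(p1 -> p3): 0.9 > 0.88, so result = 0.88
((p1 -> p3) -> p3): 0.88 ≤ 0.88, so result = 1
~((p1 -> p3) -> p3): Gödel ¬ of 1 = 0 (operand ≠ 0)
((((~~p1 -> ((~(p1 /\ p2) -> ~p3) \/ ~p1)) \/ (p2 /\ ~p2)) /\ ((p3 -> p1) /\ p3)) \/ ~((p1 -> p3) -> p3)) = max(0.88, 0) = 0.88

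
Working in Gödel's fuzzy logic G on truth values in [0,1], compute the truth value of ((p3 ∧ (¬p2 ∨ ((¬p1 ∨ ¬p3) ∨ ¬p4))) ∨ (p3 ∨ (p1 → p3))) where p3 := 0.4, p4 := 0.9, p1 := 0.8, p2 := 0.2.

¬p2: Gödel ¬ of 0.2 = 0 (operand ≠ 0)
¬p1: Gödel ¬ of 0.8 = 0 (operand ≠ 0)
¬p3: Gödel ¬ of 0.4 = 0 (operand ≠ 0)
(¬p1 ∨ ¬p3) = max(0, 0) = 0
¬p4: Gödel ¬ of 0.9 = 0 (operand ≠ 0)
((¬p1 ∨ ¬p3) ∨ ¬p4) = max(0, 0) = 0
(¬p2 ∨ ((¬p1 ∨ ¬p3) ∨ ¬p4)) = max(0, 0) = 0
(p3 ∧ (¬p2 ∨ ((¬p1 ∨ ¬p3) ∨ ¬p4))) = min(0.4, 0) = 0
(p1 → p3): 0.8 > 0.4, so result = 0.4
(p3 ∨ (p1 → p3)) = max(0.4, 0.4) = 0.4
((p3 ∧ (¬p2 ∨ ((¬p1 ∨ ¬p3) ∨ ¬p4))) ∨ (p3 ∨ (p1 → p3))) = max(0, 0.4) = 0.4

0.40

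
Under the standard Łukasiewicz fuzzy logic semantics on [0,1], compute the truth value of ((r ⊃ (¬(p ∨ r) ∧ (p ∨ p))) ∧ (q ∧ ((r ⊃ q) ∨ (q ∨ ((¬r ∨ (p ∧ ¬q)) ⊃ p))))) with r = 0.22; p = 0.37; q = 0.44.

(p ∨ r) = max(0.37, 0.22) = 0.37
¬(p ∨ r): Łukasiewicz ¬ gives 1 − 0.37 = 0.63
(p ∨ p) = max(0.37, 0.37) = 0.37
(¬(p ∨ r) ∧ (p ∨ p)) = min(0.63, 0.37) = 0.37
(r ⊃ (¬(p ∨ r) ∧ (p ∨ p))): min(1, 1 − 0.22 + 0.37) = 1
(r ⊃ q): min(1, 1 − 0.22 + 0.44) = 1
¬r: Łukasiewicz ¬ gives 1 − 0.22 = 0.78
¬q: Łukasiewicz ¬ gives 1 − 0.44 = 0.56
(p ∧ ¬q) = min(0.37, 0.56) = 0.37
(¬r ∨ (p ∧ ¬q)) = max(0.78, 0.37) = 0.78
((¬r ∨ (p ∧ ¬q)) ⊃ p): min(1, 1 − 0.78 + 0.37) = 0.59
(q ∨ ((¬r ∨ (p ∧ ¬q)) ⊃ p)) = max(0.44, 0.59) = 0.59
((r ⊃ q) ∨ (q ∨ ((¬r ∨ (p ∧ ¬q)) ⊃ p))) = max(1, 0.59) = 1
(q ∧ ((r ⊃ q) ∨ (q ∨ ((¬r ∨ (p ∧ ¬q)) ⊃ p)))) = min(0.44, 1) = 0.44
((r ⊃ (¬(p ∨ r) ∧ (p ∨ p))) ∧ (q ∧ ((r ⊃ q) ∨ (q ∨ ((¬r ∨ (p ∧ ¬q)) ⊃ p))))) = min(1, 0.44) = 0.44

0.44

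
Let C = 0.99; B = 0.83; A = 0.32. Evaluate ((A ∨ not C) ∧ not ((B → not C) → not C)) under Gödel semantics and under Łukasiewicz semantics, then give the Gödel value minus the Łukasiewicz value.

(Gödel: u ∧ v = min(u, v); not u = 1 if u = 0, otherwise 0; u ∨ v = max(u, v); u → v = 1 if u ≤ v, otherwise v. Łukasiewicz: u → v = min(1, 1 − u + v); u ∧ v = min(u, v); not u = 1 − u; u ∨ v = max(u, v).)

Gödel evaluation:
  not C: Gödel ¬ of 0.99 = 0 (operand ≠ 0)
  (A ∨ not C) = max(0.32, 0) = 0.32
  not C: Gödel ¬ of 0.99 = 0 (operand ≠ 0)
  (B → not C): 0.83 > 0, so result = 0
  not C: Gödel ¬ of 0.99 = 0 (operand ≠ 0)
  ((B → not C) → not C): 0 ≤ 0, so result = 1
  not ((B → not C) → not C): Gödel ¬ of 1 = 0 (operand ≠ 0)
  ((A ∨ not C) ∧ not ((B → not C) → not C)) = min(0.32, 0) = 0
  Gödel value = 0
Łukasiewicz evaluation:
  not C: Łukasiewicz ¬ gives 1 − 0.99 = 0.01
  (A ∨ not C) = max(0.32, 0.01) = 0.32
  not C: Łukasiewicz ¬ gives 1 − 0.99 = 0.01
  (B → not C): min(1, 1 − 0.83 + 0.01) = 0.18
  not C: Łukasiewicz ¬ gives 1 − 0.99 = 0.01
  ((B → not C) → not C): min(1, 1 − 0.18 + 0.01) = 0.83
  not ((B → not C) → not C): Łukasiewicz ¬ gives 1 − 0.83 = 0.17
  ((A ∨ not C) ∧ not ((B → not C) → not C)) = min(0.32, 0.17) = 0.17
  Łukasiewicz value = 0.17
Difference: 0 − 0.17 = -0.17

-0.17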